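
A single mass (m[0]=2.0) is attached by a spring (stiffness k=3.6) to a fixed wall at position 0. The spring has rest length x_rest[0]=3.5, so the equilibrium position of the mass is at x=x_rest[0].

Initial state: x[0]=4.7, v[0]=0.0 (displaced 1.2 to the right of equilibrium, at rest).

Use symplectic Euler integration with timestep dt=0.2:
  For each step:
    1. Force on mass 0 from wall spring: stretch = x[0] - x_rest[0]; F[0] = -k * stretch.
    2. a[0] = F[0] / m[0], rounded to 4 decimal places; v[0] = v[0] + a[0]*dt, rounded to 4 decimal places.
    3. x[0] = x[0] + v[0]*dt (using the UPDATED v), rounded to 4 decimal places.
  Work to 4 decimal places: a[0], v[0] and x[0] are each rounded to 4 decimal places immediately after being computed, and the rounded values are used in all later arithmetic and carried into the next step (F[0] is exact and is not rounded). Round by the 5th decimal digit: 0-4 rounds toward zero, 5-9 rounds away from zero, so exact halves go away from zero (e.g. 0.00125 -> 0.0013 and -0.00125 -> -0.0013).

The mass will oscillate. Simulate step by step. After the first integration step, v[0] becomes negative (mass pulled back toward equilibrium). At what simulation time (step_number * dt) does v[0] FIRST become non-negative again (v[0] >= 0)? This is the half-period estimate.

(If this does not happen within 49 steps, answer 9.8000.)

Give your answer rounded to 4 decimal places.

Answer: 2.4000

Derivation:
Step 0: x=[4.7000] v=[0.0000]
Step 1: x=[4.6136] v=[-0.4320]
Step 2: x=[4.4470] v=[-0.8329]
Step 3: x=[4.2122] v=[-1.1738]
Step 4: x=[3.9262] v=[-1.4302]
Step 5: x=[3.6095] v=[-1.5836]
Step 6: x=[3.2849] v=[-1.6230]
Step 7: x=[2.9758] v=[-1.5456]
Step 8: x=[2.7044] v=[-1.3569]
Step 9: x=[2.4903] v=[-1.0705]
Step 10: x=[2.3489] v=[-0.7070]
Step 11: x=[2.2904] v=[-0.2926]
Step 12: x=[2.3190] v=[0.1429]
First v>=0 after going negative at step 12, time=2.4000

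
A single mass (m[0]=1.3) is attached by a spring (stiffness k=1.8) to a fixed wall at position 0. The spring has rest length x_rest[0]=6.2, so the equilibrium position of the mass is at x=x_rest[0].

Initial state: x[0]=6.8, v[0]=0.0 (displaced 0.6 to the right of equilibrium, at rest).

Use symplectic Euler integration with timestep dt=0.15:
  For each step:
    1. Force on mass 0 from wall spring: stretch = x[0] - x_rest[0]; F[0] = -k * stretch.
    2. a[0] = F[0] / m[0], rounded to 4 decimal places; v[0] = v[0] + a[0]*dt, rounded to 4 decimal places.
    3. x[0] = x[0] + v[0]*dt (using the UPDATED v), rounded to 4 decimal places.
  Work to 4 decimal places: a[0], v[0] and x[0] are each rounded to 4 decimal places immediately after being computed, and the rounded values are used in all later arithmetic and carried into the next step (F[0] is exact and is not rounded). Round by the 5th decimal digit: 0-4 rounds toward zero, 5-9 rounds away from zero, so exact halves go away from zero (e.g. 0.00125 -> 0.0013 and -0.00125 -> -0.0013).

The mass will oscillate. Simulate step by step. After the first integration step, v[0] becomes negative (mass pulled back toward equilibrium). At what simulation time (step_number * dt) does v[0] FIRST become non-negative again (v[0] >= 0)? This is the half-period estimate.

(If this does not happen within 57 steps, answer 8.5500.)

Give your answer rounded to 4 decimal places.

Answer: 2.7000

Derivation:
Step 0: x=[6.8000] v=[0.0000]
Step 1: x=[6.7813] v=[-0.1246]
Step 2: x=[6.7445] v=[-0.2453]
Step 3: x=[6.6907] v=[-0.3584]
Step 4: x=[6.6217] v=[-0.4603]
Step 5: x=[6.5395] v=[-0.5479]
Step 6: x=[6.4467] v=[-0.6184]
Step 7: x=[6.3463] v=[-0.6696]
Step 8: x=[6.2413] v=[-0.7000]
Step 9: x=[6.1350] v=[-0.7086]
Step 10: x=[6.0307] v=[-0.6951]
Step 11: x=[5.9317] v=[-0.6599]
Step 12: x=[5.8411] v=[-0.6042]
Step 13: x=[5.7616] v=[-0.5297]
Step 14: x=[5.6958] v=[-0.4387]
Step 15: x=[5.6457] v=[-0.3340]
Step 16: x=[5.6129] v=[-0.2189]
Step 17: x=[5.5984] v=[-0.0970]
Step 18: x=[5.6026] v=[0.0280]
First v>=0 after going negative at step 18, time=2.7000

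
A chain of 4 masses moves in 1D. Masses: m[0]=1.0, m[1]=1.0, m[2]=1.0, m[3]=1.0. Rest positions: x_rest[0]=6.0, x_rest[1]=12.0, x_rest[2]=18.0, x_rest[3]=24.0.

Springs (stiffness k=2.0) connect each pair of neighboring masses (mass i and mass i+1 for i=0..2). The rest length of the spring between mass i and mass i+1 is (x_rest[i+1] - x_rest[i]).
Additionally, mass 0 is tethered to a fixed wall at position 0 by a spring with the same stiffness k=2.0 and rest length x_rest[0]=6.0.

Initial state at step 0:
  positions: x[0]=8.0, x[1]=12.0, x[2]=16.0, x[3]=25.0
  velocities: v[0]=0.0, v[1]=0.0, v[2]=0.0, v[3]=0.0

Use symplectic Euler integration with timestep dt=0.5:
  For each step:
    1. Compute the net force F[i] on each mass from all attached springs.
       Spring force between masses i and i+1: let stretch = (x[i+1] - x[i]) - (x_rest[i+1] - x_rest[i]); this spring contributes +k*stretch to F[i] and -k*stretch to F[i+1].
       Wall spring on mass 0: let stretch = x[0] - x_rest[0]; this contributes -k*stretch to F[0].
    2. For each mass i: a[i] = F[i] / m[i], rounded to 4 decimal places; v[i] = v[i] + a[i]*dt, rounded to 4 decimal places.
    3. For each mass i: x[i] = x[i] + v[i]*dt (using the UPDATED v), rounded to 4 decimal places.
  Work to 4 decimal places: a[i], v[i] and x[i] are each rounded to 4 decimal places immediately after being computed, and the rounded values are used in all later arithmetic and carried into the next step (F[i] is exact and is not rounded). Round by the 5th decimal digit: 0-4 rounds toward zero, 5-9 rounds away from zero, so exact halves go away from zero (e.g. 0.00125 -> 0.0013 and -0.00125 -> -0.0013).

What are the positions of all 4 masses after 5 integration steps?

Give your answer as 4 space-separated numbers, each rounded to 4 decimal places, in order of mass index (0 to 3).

Step 0: x=[8.0000 12.0000 16.0000 25.0000] v=[0.0000 0.0000 0.0000 0.0000]
Step 1: x=[6.0000 12.0000 18.5000 23.5000] v=[-4.0000 0.0000 5.0000 -3.0000]
Step 2: x=[4.0000 12.2500 20.2500 22.5000] v=[-4.0000 0.5000 3.5000 -2.0000]
Step 3: x=[4.1250 12.3750 19.1250 23.3750] v=[0.2500 0.2500 -2.2500 1.7500]
Step 4: x=[6.3125 11.7500 16.7500 25.1250] v=[4.3750 -1.2500 -4.7500 3.5000]
Step 5: x=[8.0625 10.9063 16.0625 25.6875] v=[3.5000 -1.6875 -1.3750 1.1250]

Answer: 8.0625 10.9063 16.0625 25.6875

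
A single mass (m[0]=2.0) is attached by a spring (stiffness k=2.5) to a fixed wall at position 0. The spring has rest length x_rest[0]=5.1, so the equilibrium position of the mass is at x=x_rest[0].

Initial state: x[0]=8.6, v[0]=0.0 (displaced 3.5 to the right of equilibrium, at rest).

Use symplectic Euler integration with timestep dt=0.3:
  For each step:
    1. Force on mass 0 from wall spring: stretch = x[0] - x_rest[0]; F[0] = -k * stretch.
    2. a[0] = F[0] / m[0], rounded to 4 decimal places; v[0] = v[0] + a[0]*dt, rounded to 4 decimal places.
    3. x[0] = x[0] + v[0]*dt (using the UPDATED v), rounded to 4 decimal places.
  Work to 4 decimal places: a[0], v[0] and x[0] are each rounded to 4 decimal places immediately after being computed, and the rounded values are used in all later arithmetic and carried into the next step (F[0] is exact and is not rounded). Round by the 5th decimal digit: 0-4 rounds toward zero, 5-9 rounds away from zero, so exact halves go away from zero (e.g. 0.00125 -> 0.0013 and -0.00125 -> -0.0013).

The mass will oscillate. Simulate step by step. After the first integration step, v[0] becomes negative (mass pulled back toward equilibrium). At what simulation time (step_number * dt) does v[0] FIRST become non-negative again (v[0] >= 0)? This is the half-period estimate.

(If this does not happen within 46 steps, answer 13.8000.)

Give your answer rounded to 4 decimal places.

Answer: 3.0000

Derivation:
Step 0: x=[8.6000] v=[0.0000]
Step 1: x=[8.2063] v=[-1.3125]
Step 2: x=[7.4631] v=[-2.4774]
Step 3: x=[6.4540] v=[-3.3636]
Step 4: x=[5.2926] v=[-3.8714]
Step 5: x=[4.1095] v=[-3.9436]
Step 6: x=[3.0378] v=[-3.5722]
Step 7: x=[2.1981] v=[-2.7989]
Step 8: x=[1.6849] v=[-1.7107]
Step 9: x=[1.5559] v=[-0.4300]
Step 10: x=[1.8256] v=[0.8990]
First v>=0 after going negative at step 10, time=3.0000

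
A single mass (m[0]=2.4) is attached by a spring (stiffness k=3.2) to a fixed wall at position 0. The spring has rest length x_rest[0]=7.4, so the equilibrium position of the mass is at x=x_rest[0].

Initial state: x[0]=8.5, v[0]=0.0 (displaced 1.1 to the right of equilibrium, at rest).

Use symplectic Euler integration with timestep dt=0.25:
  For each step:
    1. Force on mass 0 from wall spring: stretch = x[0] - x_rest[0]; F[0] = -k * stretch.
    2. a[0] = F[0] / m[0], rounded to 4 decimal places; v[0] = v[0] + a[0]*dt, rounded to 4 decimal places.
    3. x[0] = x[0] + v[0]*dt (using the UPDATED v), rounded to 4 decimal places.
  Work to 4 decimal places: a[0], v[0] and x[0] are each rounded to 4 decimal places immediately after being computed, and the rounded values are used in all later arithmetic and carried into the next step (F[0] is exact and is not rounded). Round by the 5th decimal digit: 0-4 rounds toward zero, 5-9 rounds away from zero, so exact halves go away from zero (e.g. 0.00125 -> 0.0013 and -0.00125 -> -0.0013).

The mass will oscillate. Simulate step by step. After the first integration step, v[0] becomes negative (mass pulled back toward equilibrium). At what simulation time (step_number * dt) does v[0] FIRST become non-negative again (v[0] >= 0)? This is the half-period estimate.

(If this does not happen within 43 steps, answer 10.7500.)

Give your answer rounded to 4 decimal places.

Step 0: x=[8.5000] v=[0.0000]
Step 1: x=[8.4083] v=[-0.3667]
Step 2: x=[8.2326] v=[-0.7028]
Step 3: x=[7.9875] v=[-0.9803]
Step 4: x=[7.6935] v=[-1.1761]
Step 5: x=[7.3750] v=[-1.2739]
Step 6: x=[7.0586] v=[-1.2656]
Step 7: x=[6.7707] v=[-1.1518]
Step 8: x=[6.5352] v=[-0.9420]
Step 9: x=[6.3718] v=[-0.6537]
Step 10: x=[6.2941] v=[-0.3110]
Step 11: x=[6.3085] v=[0.0576]
First v>=0 after going negative at step 11, time=2.7500

Answer: 2.7500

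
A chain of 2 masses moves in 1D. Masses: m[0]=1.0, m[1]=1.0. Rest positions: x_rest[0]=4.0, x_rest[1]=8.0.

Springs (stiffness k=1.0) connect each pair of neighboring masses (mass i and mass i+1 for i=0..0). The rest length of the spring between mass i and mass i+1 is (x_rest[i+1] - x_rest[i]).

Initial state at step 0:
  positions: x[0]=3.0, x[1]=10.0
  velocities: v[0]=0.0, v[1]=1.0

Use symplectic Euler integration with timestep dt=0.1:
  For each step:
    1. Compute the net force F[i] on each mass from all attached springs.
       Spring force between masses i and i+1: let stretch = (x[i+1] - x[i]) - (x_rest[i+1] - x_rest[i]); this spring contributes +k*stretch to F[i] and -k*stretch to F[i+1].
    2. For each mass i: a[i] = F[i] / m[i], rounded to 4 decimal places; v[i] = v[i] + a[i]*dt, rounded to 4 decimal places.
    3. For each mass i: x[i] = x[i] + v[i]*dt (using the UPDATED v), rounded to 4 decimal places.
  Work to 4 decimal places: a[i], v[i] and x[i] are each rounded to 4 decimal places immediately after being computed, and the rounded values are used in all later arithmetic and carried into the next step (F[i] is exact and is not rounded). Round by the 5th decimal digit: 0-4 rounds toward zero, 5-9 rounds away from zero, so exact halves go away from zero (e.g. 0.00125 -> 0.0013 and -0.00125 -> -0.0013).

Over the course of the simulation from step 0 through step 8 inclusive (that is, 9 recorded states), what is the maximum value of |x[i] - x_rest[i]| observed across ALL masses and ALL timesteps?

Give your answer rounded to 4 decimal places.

Answer: 2.1190

Derivation:
Step 0: x=[3.0000 10.0000] v=[0.0000 1.0000]
Step 1: x=[3.0300 10.0700] v=[0.3000 0.7000]
Step 2: x=[3.0904 10.1096] v=[0.6040 0.3960]
Step 3: x=[3.1810 10.1190] v=[0.9059 0.0941]
Step 4: x=[3.3010 10.0990] v=[1.1997 -0.1997]
Step 5: x=[3.4490 10.0511] v=[1.4795 -0.4795]
Step 6: x=[3.6230 9.9771] v=[1.7397 -0.7397]
Step 7: x=[3.8205 9.8796] v=[1.9751 -0.9751]
Step 8: x=[4.0386 9.7615] v=[2.1810 -1.1810]
Max displacement = 2.1190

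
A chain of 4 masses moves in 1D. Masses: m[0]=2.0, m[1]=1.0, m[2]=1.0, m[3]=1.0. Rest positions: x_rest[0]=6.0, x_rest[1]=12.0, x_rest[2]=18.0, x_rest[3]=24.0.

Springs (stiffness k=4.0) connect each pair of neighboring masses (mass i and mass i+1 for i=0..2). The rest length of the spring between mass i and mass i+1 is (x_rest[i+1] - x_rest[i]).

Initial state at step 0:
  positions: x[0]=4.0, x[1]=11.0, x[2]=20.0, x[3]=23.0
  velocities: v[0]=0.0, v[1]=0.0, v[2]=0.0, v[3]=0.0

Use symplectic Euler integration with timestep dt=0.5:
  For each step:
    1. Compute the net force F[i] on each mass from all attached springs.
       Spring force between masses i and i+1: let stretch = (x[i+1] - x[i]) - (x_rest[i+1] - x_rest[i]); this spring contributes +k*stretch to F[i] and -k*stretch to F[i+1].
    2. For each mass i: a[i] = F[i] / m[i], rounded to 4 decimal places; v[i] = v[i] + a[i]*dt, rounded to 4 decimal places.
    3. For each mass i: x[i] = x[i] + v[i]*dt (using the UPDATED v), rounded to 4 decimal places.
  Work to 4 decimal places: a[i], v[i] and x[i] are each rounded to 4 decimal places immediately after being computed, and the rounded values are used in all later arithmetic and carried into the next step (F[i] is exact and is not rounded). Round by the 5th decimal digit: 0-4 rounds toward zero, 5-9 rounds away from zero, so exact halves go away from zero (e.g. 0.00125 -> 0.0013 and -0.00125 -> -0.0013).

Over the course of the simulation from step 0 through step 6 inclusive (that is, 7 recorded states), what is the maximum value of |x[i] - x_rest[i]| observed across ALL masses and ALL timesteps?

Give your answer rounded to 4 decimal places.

Answer: 4.5000

Derivation:
Step 0: x=[4.0000 11.0000 20.0000 23.0000] v=[0.0000 0.0000 0.0000 0.0000]
Step 1: x=[4.5000 13.0000 14.0000 26.0000] v=[1.0000 4.0000 -12.0000 6.0000]
Step 2: x=[6.2500 7.5000 19.0000 23.0000] v=[3.5000 -11.0000 10.0000 -6.0000]
Step 3: x=[5.6250 12.2500 16.5000 22.0000] v=[-1.2500 9.5000 -5.0000 -2.0000]
Step 4: x=[5.3125 14.6250 15.2500 21.5000] v=[-0.6250 4.7500 -2.5000 -1.0000]
Step 5: x=[6.6563 8.3125 19.6250 20.7500] v=[2.6875 -12.6250 8.7500 -1.5000]
Step 6: x=[5.8282 11.6563 13.8125 24.8750] v=[-1.6563 6.6876 -11.6250 8.2500]
Max displacement = 4.5000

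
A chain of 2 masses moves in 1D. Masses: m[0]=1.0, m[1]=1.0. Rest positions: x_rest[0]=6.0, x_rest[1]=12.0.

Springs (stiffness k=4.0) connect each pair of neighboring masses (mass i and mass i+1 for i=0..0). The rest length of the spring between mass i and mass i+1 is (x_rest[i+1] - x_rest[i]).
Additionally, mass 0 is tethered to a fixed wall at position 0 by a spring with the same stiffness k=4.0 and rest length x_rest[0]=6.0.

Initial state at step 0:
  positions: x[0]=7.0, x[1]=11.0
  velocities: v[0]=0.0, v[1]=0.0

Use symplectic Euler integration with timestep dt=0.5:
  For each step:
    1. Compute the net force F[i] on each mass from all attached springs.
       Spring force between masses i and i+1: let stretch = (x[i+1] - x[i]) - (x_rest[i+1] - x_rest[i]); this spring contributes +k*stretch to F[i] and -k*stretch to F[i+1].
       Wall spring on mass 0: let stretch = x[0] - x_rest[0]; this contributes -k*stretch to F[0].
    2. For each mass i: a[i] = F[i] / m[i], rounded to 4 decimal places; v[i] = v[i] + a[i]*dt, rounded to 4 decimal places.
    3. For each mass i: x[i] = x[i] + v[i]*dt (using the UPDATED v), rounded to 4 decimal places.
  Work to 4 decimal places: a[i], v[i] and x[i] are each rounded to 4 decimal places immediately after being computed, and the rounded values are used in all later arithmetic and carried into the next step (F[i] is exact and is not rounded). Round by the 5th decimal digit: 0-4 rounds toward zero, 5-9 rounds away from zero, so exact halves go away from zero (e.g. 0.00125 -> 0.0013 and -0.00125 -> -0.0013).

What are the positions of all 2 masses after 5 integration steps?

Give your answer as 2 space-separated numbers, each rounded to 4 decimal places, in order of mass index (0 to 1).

Answer: 5.0000 13.0000

Derivation:
Step 0: x=[7.0000 11.0000] v=[0.0000 0.0000]
Step 1: x=[4.0000 13.0000] v=[-6.0000 4.0000]
Step 2: x=[6.0000 12.0000] v=[4.0000 -2.0000]
Step 3: x=[8.0000 11.0000] v=[4.0000 -2.0000]
Step 4: x=[5.0000 13.0000] v=[-6.0000 4.0000]
Step 5: x=[5.0000 13.0000] v=[0.0000 0.0000]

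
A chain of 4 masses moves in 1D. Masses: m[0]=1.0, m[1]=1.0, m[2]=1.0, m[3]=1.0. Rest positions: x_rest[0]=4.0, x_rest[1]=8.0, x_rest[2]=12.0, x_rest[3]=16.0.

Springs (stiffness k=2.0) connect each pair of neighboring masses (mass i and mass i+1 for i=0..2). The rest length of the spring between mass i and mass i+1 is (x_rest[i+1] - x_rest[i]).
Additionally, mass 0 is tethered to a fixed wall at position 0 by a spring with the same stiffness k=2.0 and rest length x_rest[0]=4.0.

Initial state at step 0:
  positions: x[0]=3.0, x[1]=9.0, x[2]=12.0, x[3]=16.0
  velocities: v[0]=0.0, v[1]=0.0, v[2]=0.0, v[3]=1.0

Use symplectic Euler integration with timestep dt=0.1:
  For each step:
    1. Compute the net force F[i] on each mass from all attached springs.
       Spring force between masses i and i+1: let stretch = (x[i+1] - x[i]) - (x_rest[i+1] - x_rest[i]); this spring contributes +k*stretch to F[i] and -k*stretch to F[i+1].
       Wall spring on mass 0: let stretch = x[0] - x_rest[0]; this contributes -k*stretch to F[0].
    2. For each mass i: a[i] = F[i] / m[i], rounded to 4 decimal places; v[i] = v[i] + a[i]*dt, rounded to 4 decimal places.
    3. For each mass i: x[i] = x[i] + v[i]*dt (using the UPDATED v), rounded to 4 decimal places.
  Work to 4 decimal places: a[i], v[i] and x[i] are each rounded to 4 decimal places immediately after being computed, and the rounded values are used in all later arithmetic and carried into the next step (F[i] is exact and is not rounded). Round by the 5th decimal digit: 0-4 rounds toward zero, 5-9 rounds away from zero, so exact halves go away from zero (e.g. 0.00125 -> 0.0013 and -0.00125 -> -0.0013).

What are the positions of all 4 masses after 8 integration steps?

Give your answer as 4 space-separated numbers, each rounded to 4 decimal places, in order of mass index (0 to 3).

Step 0: x=[3.0000 9.0000 12.0000 16.0000] v=[0.0000 0.0000 0.0000 1.0000]
Step 1: x=[3.0600 8.9400 12.0200 16.1000] v=[0.6000 -0.6000 0.2000 1.0000]
Step 2: x=[3.1764 8.8240 12.0600 16.1984] v=[1.1640 -1.1600 0.4000 0.9840]
Step 3: x=[3.3422 8.6598 12.1181 16.2940] v=[1.6582 -1.6423 0.5805 0.9563]
Step 4: x=[3.5475 8.4584 12.1905 16.3861] v=[2.0533 -2.0142 0.7240 0.9211]
Step 5: x=[3.7801 8.2334 12.2722 16.4743] v=[2.3260 -2.2500 0.8167 0.8820]
Step 6: x=[4.0262 8.0001 12.3571 16.5585] v=[2.4606 -2.3329 0.8494 0.8416]
Step 7: x=[4.2712 7.7745 12.4389 16.6386] v=[2.4501 -2.2563 0.8183 0.8013]
Step 8: x=[4.5009 7.5721 12.5114 16.7147] v=[2.2965 -2.0241 0.7254 0.7614]

Answer: 4.5009 7.5721 12.5114 16.7147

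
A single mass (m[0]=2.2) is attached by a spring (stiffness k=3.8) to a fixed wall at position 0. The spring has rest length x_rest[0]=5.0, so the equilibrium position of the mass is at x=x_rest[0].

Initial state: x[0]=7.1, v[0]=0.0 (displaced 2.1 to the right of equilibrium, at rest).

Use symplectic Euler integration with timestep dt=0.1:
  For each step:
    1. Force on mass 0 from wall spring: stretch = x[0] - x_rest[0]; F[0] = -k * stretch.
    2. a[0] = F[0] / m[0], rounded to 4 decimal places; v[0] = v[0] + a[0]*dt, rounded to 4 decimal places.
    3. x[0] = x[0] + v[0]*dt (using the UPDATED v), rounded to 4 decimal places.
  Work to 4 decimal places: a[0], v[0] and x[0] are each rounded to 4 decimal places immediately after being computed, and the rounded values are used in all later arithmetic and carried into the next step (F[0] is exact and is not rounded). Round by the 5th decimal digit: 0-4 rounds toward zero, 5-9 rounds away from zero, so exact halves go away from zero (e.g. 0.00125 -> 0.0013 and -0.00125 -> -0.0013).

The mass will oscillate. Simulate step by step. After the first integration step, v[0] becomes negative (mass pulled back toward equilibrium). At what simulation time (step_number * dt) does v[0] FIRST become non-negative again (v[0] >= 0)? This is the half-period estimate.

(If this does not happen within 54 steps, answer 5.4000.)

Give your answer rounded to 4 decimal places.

Step 0: x=[7.1000] v=[0.0000]
Step 1: x=[7.0637] v=[-0.3627]
Step 2: x=[6.9918] v=[-0.7192]
Step 3: x=[6.8855] v=[-1.0632]
Step 4: x=[6.7466] v=[-1.3889]
Step 5: x=[6.5775] v=[-1.6906]
Step 6: x=[6.3812] v=[-1.9631]
Step 7: x=[6.1610] v=[-2.2017]
Step 8: x=[5.9208] v=[-2.4022]
Step 9: x=[5.6647] v=[-2.5613]
Step 10: x=[5.3971] v=[-2.6761]
Step 11: x=[5.1226] v=[-2.7447]
Step 12: x=[4.8460] v=[-2.7659]
Step 13: x=[4.5721] v=[-2.7393]
Step 14: x=[4.3056] v=[-2.6654]
Step 15: x=[4.0511] v=[-2.5455]
Step 16: x=[3.8129] v=[-2.3816]
Step 17: x=[3.5952] v=[-2.1766]
Step 18: x=[3.4018] v=[-1.9340]
Step 19: x=[3.2360] v=[-1.6580]
Step 20: x=[3.1007] v=[-1.3533]
Step 21: x=[2.9982] v=[-1.0252]
Step 22: x=[2.9303] v=[-0.6794]
Step 23: x=[2.8981] v=[-0.3219]
Step 24: x=[2.9022] v=[0.0412]
First v>=0 after going negative at step 24, time=2.4000

Answer: 2.4000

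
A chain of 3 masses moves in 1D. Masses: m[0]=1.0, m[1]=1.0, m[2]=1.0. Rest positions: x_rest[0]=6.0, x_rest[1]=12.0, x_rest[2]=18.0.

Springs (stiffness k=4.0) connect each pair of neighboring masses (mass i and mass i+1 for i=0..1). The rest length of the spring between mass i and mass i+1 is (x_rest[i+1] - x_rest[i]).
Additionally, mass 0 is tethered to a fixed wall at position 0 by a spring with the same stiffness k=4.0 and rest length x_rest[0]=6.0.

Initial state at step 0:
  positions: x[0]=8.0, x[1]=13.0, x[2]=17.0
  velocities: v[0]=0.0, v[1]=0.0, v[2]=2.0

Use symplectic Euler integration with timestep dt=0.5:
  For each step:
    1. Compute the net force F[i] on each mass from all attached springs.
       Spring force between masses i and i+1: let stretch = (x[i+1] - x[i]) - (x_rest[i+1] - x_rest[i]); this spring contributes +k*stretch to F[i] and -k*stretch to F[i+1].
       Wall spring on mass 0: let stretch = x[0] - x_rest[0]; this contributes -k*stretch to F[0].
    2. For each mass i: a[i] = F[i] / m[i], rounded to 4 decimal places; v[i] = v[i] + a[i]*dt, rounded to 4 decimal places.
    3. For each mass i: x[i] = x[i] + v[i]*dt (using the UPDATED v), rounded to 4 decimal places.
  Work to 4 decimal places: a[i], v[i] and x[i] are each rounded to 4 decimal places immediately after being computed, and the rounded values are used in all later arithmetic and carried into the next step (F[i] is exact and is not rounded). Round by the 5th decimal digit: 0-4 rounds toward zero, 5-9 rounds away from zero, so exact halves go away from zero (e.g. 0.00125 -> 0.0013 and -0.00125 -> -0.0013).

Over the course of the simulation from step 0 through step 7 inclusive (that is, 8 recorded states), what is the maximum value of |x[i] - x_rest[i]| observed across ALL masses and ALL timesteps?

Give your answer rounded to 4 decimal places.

Answer: 3.0000

Derivation:
Step 0: x=[8.0000 13.0000 17.0000] v=[0.0000 0.0000 2.0000]
Step 1: x=[5.0000 12.0000 20.0000] v=[-6.0000 -2.0000 6.0000]
Step 2: x=[4.0000 12.0000 21.0000] v=[-2.0000 0.0000 2.0000]
Step 3: x=[7.0000 13.0000 19.0000] v=[6.0000 2.0000 -4.0000]
Step 4: x=[9.0000 14.0000 17.0000] v=[4.0000 2.0000 -4.0000]
Step 5: x=[7.0000 13.0000 18.0000] v=[-4.0000 -2.0000 2.0000]
Step 6: x=[4.0000 11.0000 20.0000] v=[-6.0000 -4.0000 4.0000]
Step 7: x=[4.0000 11.0000 19.0000] v=[0.0000 0.0000 -2.0000]
Max displacement = 3.0000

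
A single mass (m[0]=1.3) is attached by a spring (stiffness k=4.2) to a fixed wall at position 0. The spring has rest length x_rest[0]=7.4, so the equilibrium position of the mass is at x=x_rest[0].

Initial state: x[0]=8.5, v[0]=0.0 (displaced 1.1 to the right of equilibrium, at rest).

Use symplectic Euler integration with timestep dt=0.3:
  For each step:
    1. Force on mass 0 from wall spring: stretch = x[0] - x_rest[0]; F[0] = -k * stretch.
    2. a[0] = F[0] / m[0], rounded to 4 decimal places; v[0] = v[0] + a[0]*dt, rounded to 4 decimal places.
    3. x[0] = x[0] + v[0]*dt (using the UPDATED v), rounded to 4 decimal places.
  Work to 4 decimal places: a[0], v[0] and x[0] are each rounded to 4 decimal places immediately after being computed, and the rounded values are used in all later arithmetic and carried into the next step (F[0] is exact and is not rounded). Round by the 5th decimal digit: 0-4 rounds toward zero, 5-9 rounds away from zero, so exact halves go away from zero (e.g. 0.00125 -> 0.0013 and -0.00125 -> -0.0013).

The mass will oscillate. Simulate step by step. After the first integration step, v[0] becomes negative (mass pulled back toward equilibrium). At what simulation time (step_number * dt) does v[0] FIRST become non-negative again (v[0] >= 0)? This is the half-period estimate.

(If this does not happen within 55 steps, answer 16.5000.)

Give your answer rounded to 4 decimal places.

Step 0: x=[8.5000] v=[0.0000]
Step 1: x=[8.1802] v=[-1.0661]
Step 2: x=[7.6335] v=[-1.8223]
Step 3: x=[7.0189] v=[-2.0486]
Step 4: x=[6.5151] v=[-1.6792]
Step 5: x=[6.2687] v=[-0.8215]
Step 6: x=[6.3512] v=[0.2750]
First v>=0 after going negative at step 6, time=1.8000

Answer: 1.8000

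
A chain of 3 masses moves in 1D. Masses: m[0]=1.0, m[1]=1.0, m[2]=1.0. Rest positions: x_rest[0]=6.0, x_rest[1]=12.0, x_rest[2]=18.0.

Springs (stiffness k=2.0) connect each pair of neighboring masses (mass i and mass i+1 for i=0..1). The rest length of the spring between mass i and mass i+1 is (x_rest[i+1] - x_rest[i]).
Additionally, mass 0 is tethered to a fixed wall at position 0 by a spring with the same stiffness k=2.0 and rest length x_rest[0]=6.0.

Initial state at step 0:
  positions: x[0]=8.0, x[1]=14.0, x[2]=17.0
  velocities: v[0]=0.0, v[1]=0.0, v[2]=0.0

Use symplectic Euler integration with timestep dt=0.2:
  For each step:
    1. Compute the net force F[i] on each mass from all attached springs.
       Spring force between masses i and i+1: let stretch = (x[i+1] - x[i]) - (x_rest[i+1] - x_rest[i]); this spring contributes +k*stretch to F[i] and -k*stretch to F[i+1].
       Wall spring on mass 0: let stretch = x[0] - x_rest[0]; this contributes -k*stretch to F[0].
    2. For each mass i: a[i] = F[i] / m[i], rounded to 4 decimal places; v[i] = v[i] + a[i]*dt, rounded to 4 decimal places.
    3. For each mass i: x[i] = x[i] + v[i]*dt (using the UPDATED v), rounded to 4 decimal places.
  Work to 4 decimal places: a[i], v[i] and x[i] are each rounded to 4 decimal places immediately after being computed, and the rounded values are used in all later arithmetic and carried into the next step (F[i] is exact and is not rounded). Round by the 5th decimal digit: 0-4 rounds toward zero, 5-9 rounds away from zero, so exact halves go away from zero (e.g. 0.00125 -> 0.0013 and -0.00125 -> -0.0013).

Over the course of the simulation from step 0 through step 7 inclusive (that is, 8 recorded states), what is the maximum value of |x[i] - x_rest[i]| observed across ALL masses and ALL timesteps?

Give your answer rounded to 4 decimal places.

Step 0: x=[8.0000 14.0000 17.0000] v=[0.0000 0.0000 0.0000]
Step 1: x=[7.8400 13.7600 17.2400] v=[-0.8000 -1.2000 1.2000]
Step 2: x=[7.5264 13.3248 17.6816] v=[-1.5680 -2.1760 2.2080]
Step 3: x=[7.0746 12.7743 18.2547] v=[-2.2592 -2.7526 2.8653]
Step 4: x=[6.5128 12.2062 18.8693] v=[-2.8092 -2.8403 3.0731]
Step 5: x=[5.8854 11.7157 19.4309] v=[-3.1370 -2.4524 2.8079]
Step 6: x=[5.2536 11.3760 19.8553] v=[-3.1590 -1.6984 2.1218]
Step 7: x=[4.6913 11.2249 20.0813] v=[-2.8115 -0.7556 1.1301]
Max displacement = 2.0813

Answer: 2.0813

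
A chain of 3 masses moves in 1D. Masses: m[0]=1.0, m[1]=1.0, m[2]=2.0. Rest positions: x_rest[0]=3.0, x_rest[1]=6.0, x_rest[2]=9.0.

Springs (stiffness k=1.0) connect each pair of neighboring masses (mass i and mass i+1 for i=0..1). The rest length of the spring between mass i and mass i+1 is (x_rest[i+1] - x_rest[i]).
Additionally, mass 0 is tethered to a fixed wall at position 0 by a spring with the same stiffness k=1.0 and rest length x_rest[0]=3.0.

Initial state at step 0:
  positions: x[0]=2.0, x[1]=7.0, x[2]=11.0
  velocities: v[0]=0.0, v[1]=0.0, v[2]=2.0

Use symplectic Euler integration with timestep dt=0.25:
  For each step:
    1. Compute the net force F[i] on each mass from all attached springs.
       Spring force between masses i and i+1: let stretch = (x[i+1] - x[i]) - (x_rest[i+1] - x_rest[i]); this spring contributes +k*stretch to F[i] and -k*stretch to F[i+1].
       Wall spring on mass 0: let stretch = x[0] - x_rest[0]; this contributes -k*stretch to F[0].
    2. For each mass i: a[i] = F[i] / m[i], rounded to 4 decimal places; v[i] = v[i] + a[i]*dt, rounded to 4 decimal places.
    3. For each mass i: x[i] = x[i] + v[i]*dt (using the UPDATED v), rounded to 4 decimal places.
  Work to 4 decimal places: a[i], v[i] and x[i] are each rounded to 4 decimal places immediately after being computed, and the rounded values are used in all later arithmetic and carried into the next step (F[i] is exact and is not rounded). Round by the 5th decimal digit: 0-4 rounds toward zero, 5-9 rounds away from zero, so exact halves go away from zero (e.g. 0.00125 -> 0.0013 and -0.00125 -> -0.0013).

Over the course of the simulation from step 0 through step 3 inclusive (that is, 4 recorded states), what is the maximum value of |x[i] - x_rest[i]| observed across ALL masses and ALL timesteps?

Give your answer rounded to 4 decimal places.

Step 0: x=[2.0000 7.0000 11.0000] v=[0.0000 0.0000 2.0000]
Step 1: x=[2.1875 6.9375 11.4688] v=[0.7500 -0.2500 1.8750]
Step 2: x=[2.5352 6.8613 11.8897] v=[1.3906 -0.3047 1.6836]
Step 3: x=[2.9948 6.8290 12.2472] v=[1.8383 -0.1291 1.4301]
Max displacement = 3.2472

Answer: 3.2472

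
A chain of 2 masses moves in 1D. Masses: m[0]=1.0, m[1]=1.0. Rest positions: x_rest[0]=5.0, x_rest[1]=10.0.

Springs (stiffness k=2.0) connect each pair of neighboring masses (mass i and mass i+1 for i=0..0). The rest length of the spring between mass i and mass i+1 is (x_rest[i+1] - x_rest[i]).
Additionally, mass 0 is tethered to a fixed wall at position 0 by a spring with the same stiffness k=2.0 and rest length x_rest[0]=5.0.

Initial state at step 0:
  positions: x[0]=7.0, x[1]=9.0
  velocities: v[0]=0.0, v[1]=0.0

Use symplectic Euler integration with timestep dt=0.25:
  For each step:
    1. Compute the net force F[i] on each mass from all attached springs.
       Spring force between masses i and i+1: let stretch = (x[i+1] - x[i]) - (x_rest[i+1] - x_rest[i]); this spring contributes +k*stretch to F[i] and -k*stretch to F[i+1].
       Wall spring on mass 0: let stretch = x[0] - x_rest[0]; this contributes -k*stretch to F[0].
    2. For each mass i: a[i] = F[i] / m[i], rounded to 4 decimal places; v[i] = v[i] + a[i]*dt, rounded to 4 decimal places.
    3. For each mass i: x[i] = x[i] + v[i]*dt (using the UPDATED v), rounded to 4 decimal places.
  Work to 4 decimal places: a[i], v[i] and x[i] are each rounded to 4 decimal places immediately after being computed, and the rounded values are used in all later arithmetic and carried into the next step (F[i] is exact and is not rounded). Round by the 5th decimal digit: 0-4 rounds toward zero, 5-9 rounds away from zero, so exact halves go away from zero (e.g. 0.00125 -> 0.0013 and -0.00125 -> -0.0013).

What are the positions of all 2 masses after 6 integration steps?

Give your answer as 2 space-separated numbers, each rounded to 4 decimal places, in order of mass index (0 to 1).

Answer: 3.4176 11.0130

Derivation:
Step 0: x=[7.0000 9.0000] v=[0.0000 0.0000]
Step 1: x=[6.3750 9.3750] v=[-2.5000 1.5000]
Step 2: x=[5.3281 10.0000] v=[-4.1875 2.5000]
Step 3: x=[4.1992 10.6660] v=[-4.5156 2.6641]
Step 4: x=[3.3538 11.1487] v=[-3.3818 1.9307]
Step 5: x=[3.0635 11.2820] v=[-1.1613 0.5333]
Step 6: x=[3.4176 11.0130] v=[1.4162 -1.0760]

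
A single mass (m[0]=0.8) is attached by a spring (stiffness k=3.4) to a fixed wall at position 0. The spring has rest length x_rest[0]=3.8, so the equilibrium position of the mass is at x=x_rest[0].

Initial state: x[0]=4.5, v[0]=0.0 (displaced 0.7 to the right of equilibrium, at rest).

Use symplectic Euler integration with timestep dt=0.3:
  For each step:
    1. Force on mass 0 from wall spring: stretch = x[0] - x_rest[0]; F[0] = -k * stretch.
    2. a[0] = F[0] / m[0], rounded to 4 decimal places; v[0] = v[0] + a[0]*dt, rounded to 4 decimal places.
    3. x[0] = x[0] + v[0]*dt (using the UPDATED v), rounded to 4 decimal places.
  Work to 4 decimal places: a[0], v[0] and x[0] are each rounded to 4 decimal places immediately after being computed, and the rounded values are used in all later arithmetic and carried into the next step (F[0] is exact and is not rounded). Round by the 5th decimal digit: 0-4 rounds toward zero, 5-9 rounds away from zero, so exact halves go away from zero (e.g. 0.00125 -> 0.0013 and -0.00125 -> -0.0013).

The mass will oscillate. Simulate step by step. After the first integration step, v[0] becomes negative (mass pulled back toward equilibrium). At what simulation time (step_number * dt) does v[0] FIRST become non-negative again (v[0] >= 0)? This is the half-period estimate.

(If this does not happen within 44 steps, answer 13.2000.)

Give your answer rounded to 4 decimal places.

Step 0: x=[4.5000] v=[0.0000]
Step 1: x=[4.2323] v=[-0.8925]
Step 2: x=[3.7992] v=[-1.4437]
Step 3: x=[3.3664] v=[-1.4427]
Step 4: x=[3.0994] v=[-0.8899]
Step 5: x=[3.1004] v=[0.0034]
First v>=0 after going negative at step 5, time=1.5000

Answer: 1.5000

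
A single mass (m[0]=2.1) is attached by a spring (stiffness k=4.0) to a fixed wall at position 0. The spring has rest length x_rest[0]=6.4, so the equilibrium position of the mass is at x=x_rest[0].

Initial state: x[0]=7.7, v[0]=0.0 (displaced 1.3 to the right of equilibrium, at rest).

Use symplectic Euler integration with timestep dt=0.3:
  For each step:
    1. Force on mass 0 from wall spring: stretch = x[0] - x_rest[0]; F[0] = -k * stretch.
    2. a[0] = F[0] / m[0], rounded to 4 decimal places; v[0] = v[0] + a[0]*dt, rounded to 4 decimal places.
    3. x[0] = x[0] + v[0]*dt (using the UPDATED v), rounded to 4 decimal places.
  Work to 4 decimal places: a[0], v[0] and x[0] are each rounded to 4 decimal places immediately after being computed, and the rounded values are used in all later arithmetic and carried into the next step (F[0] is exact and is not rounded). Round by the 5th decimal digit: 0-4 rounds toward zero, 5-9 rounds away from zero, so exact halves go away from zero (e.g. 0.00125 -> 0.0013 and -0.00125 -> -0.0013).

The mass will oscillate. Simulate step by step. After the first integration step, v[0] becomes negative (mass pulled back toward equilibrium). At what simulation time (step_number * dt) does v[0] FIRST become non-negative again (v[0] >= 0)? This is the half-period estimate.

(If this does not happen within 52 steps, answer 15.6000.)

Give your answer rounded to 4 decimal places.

Step 0: x=[7.7000] v=[0.0000]
Step 1: x=[7.4771] v=[-0.7429]
Step 2: x=[7.0696] v=[-1.3584]
Step 3: x=[6.5473] v=[-1.7410]
Step 4: x=[5.9997] v=[-1.8252]
Step 5: x=[5.5208] v=[-1.5965]
Step 6: x=[5.1926] v=[-1.0941]
Step 7: x=[5.0713] v=[-0.4042]
Step 8: x=[5.1778] v=[0.3551]
First v>=0 after going negative at step 8, time=2.4000

Answer: 2.4000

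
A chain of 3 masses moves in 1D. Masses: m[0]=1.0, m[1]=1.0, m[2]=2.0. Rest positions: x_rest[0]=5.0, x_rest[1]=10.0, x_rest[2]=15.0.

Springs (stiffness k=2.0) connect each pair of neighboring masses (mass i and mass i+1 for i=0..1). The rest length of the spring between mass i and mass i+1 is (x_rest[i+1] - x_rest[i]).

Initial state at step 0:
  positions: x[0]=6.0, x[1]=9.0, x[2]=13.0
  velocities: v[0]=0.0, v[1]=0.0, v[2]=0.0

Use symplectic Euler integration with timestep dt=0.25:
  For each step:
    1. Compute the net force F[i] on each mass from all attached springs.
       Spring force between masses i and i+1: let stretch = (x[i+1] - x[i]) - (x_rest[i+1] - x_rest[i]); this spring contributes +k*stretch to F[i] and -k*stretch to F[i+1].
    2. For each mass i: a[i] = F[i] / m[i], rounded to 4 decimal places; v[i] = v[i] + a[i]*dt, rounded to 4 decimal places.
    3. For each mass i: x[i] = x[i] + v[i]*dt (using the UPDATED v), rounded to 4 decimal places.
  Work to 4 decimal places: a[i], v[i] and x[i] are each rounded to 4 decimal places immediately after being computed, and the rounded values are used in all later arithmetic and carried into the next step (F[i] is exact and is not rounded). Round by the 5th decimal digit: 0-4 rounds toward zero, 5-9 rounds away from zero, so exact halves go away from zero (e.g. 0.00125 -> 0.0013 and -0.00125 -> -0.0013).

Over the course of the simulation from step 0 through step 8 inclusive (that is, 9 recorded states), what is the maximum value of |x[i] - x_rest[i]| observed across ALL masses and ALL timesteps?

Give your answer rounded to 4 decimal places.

Step 0: x=[6.0000 9.0000 13.0000] v=[0.0000 0.0000 0.0000]
Step 1: x=[5.7500 9.1250 13.0625] v=[-1.0000 0.5000 0.2500]
Step 2: x=[5.2969 9.3203 13.1914] v=[-1.8125 0.7813 0.5156]
Step 3: x=[4.7217 9.4966 13.3909] v=[-2.3008 0.7052 0.7978]
Step 4: x=[4.1184 9.5628 13.6595] v=[-2.4134 0.2649 1.0742]
Step 5: x=[3.5706 9.4606 13.9845] v=[-2.1912 -0.4090 1.3000]
Step 6: x=[3.1341 9.1876 14.3393] v=[-1.7462 -1.0921 1.4190]
Step 7: x=[2.8292 8.8019 14.6846] v=[-1.2195 -1.5430 1.3811]
Step 8: x=[2.6459 8.4049 14.9747] v=[-0.7332 -1.5880 1.1604]
Max displacement = 2.3541

Answer: 2.3541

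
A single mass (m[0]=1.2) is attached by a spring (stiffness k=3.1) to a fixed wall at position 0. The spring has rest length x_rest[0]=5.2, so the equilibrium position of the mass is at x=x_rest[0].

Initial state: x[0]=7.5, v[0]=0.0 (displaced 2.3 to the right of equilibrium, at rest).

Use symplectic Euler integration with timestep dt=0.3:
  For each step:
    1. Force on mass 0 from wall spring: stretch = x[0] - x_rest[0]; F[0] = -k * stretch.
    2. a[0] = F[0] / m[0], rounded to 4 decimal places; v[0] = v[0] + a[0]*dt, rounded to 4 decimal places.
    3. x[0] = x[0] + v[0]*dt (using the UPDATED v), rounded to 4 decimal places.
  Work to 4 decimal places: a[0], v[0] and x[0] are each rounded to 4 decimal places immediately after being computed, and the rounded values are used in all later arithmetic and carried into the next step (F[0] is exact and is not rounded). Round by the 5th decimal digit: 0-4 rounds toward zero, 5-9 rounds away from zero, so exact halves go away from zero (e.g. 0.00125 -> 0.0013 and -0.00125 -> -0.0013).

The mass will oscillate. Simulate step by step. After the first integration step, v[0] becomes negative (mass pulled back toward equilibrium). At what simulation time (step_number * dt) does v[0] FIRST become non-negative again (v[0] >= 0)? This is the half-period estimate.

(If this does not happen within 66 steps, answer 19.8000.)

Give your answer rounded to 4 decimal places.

Step 0: x=[7.5000] v=[0.0000]
Step 1: x=[6.9653] v=[-1.7825]
Step 2: x=[6.0201] v=[-3.1506]
Step 3: x=[4.8842] v=[-3.7862]
Step 4: x=[3.8218] v=[-3.5415]
Step 5: x=[3.0798] v=[-2.4734]
Step 6: x=[2.8307] v=[-0.8302]
Step 7: x=[3.1325] v=[1.0060]
First v>=0 after going negative at step 7, time=2.1000

Answer: 2.1000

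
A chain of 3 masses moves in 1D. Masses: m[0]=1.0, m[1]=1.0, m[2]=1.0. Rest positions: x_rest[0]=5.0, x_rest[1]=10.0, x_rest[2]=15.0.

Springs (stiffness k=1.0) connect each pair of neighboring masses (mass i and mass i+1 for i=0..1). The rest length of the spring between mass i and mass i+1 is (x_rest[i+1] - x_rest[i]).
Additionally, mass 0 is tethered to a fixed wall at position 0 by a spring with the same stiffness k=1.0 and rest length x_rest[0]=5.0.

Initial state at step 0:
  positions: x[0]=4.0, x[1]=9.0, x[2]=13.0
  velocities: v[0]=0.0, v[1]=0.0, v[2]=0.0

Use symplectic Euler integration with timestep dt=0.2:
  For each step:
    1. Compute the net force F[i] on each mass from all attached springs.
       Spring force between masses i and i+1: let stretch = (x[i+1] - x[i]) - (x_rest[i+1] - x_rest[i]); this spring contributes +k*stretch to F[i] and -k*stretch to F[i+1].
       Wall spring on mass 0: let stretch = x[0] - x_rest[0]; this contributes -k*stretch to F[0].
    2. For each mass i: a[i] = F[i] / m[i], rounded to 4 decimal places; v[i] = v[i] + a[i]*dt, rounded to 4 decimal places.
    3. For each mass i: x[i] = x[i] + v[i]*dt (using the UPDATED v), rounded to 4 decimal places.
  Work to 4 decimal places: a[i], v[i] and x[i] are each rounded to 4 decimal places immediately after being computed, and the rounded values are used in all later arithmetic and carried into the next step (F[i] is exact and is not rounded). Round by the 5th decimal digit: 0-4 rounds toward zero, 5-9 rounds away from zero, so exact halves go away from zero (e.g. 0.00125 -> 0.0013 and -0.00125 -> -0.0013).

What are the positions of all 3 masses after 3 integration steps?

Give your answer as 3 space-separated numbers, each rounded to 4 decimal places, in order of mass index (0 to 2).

Answer: 4.2166 8.7912 13.2244

Derivation:
Step 0: x=[4.0000 9.0000 13.0000] v=[0.0000 0.0000 0.0000]
Step 1: x=[4.0400 8.9600 13.0400] v=[0.2000 -0.2000 0.2000]
Step 2: x=[4.1152 8.8864 13.1168] v=[0.3760 -0.3680 0.3840]
Step 3: x=[4.2166 8.7912 13.2244] v=[0.5072 -0.4762 0.5379]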